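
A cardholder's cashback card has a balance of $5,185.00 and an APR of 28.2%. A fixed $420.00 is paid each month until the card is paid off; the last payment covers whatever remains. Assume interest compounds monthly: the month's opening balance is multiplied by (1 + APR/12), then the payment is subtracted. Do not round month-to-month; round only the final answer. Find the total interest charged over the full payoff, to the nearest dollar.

$1,012

Monthly rate r = 28.2%/12 = 2.35% = 0.0235.
Payoff takes n = ⌈−ln(1 − rB₀/P)/ln(1+r)⌉ = ⌈14.751⌉ = 15 payments; the last is $316.54.
Total paid = 14·$420.00 + $316.54 = $6,196.54.
Total interest = total paid − principal = $6,196.54 − $5,185.00 = $1,011.54.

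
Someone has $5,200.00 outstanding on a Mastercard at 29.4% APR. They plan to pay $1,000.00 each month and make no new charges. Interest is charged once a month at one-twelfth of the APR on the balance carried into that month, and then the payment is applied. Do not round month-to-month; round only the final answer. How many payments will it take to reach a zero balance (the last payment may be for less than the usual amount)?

6 payments

Monthly rate r = 29.4%/12 = 2.45% = 0.0245.
Recurrence: B ← B·(1+r) − $1,000.00.
Month 1: interest $127.40; balance after payment $4,327.40.
Month 2: interest $106.02; balance after payment $3,433.42.
Month 3: interest $84.12; balance after payment $2,517.54.
Month 4: interest $61.68; balance after payment $1,579.22.
Month 5: interest $38.69; balance after payment $617.91.
Month 6: interest $15.14; balance after payment $0.00.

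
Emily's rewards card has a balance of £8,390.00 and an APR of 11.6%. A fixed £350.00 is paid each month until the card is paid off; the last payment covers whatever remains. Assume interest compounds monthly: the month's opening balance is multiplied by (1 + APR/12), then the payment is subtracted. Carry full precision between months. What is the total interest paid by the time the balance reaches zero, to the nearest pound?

Monthly rate r = 11.6%/12 = 0.966667% = 0.00966667.
Payoff takes n = ⌈−ln(1 − rB₀/P)/ln(1+r)⌉ = ⌈27.401⌉ = 28 payments; the last is £140.82.
Total paid = 27·£350.00 + £140.82 = £9,590.82.
Total interest = total paid − principal = £9,590.82 − £8,390.00 = £1,200.82.

£1,201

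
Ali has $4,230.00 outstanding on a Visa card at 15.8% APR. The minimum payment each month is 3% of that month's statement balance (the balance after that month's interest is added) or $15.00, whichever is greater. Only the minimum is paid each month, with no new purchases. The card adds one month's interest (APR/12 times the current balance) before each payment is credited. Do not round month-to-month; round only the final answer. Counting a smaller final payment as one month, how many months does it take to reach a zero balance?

Monthly rate r = 15.8%/12 = 1.31667% = 0.0131667.
While 3% of the post-interest balance exceeds $15.00, each month B ← (B·(1+r))·(1 − 0.03), i.e. B shrinks by the factor (1+r)·0.97 = 0.98277.
This holds for months 1–124. Entering month 125 the balance is $490.30; 3% of the post-interest balance is now below $15.00, so the flat $15.00 minimum applies from here.
From month 125 a fixed $15.00 at rate r clears $490.30 in 44 more payments. Total: 124 + 44 = 168 months.

168 months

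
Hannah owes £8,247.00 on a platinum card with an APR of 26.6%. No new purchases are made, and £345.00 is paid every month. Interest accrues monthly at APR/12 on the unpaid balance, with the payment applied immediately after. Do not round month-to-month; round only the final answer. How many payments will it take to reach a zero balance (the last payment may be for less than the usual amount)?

Monthly rate r = 26.6%/12 = 2.21667% = 0.0221667.
Recurrence: B ← B·(1+r) − £345.00.
Month 1: interest £182.81; balance after payment £8,084.81.
Month 2: interest £179.21; balance after payment £7,919.02.
Closed form: n = −ln(1 − rB₀/P)/ln(1+r) = −ln(0.47012)/ln(1.02217) ≈ 34.426, so the balance reaches zero during payment 35.

35 months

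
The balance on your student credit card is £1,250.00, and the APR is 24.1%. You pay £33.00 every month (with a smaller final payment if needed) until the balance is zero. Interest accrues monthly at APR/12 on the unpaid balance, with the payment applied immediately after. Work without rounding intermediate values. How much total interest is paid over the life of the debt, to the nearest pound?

Monthly rate r = 24.1%/12 = 2.00833% = 0.0200833.
Payoff takes n = ⌈−ln(1 − rB₀/P)/ln(1+r)⌉ = ⌈71.925⌉ = 72 payments; the last is £30.54.
Total paid = 71·£33.00 + £30.54 = £2,373.54.
Total interest = total paid − principal = £2,373.54 − £1,250.00 = £1,123.54.

£1,124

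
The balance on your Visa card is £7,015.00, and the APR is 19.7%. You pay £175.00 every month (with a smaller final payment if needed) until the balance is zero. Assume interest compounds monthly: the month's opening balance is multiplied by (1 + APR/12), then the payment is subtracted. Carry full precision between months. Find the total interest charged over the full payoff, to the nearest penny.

Monthly rate r = 19.7%/12 = 1.64167% = 0.0164167.
Payoff takes n = ⌈−ln(1 − rB₀/P)/ln(1+r)⌉ = ⌈65.905⌉ = 66 payments; the last is £158.55.
Total paid = 65·£175.00 + £158.55 = £11,533.55.
Total interest = total paid − principal = £11,533.55 − £7,015.00 = £4,518.55.

£4,518.55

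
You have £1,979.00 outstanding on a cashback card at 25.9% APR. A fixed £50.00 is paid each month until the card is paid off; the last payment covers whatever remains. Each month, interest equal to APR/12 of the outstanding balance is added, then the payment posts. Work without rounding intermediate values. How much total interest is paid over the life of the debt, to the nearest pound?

Monthly rate r = 25.9%/12 = 2.15833% = 0.0215833.
Payoff takes n = ⌈−ln(1 − rB₀/P)/ln(1+r)⌉ = ⌈90.195⌉ = 91 payments; the last is £9.81.
Total paid = 90·£50.00 + £9.81 = £4,509.81.
Total interest = total paid − principal = £4,509.81 − £1,979.00 = £2,530.81.

£2,531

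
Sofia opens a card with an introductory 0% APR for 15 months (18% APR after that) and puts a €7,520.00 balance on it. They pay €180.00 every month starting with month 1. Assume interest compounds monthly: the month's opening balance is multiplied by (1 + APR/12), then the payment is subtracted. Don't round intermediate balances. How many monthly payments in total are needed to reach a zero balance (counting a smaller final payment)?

Promo months 1–15 at r₀ = 0%/12 = 0; months 16+ at r₁ = 18%/12 = 0.015.
After month 15 (no interest yet): B = €7,520.00 − 15·€180.00 = €4,820.00.
Then at r₁ with €180.00/mo: n₂ = −ln(1 − r₁·B/P)/ln(1+r₁) ≈ 34.50 → 35 more payments.

50 months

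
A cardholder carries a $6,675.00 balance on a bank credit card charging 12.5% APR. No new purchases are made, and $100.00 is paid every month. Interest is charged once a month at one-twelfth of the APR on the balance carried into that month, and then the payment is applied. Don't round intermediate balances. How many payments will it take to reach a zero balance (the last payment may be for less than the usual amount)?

Monthly rate r = 12.5%/12 = 1.04167% = 0.0104167.
Recurrence: B ← B·(1+r) − $100.00.
Month 1: interest $69.53; balance after payment $6,644.53.
Month 2: interest $69.21; balance after payment $6,613.75.
Closed form: n = −ln(1 − rB₀/P)/ln(1+r) = −ln(0.30469)/ln(1.01042) ≈ 114.686, so the balance reaches zero during payment 115.

115 months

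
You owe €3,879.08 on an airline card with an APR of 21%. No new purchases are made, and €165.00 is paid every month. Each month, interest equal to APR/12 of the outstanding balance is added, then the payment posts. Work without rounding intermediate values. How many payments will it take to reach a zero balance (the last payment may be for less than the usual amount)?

Monthly rate r = 21%/12 = 1.75% = 0.0175.
Recurrence: B ← B·(1+r) − €165.00.
Month 1: interest €67.88; balance after payment €3,781.96.
Month 2: interest €66.18; balance after payment €3,683.15.
Closed form: n = −ln(1 − rB₀/P)/ln(1+r) = −ln(0.58858)/ln(1.0175) ≈ 30.552, so the balance reaches zero during payment 31.

31 months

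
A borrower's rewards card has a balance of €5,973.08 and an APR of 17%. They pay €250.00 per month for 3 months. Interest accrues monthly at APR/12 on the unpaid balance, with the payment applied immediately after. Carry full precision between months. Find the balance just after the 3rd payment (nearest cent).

Monthly rate r = 17%/12 = 1.41667% = 0.0141667.
Each month: B ← B·(1+r) − €250.00.
Month 1: interest €84.62; balance after payment €5,807.70.
Month 2: interest €82.28; balance after payment €5,639.97.
Month 3: interest €79.90; balance after payment €5,469.87.

€5,469.87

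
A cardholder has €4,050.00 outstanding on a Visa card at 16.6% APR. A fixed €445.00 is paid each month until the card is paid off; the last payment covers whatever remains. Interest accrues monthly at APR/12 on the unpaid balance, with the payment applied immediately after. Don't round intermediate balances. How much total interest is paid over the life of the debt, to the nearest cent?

€308.96

Monthly rate r = 16.6%/12 = 1.38333% = 0.0138333.
Payoff takes n = ⌈−ln(1 − rB₀/P)/ln(1+r)⌉ = ⌈9.794⌉ = 10 payments; the last is €353.96.
Total paid = 9·€445.00 + €353.96 = €4,358.96.
Total interest = total paid − principal = €4,358.96 − €4,050.00 = €308.96.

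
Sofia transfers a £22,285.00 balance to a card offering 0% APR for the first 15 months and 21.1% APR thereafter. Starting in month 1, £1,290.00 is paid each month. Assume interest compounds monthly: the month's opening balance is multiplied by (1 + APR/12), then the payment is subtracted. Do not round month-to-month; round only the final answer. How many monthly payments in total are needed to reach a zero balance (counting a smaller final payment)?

Promo months 1–15 at r₀ = 0%/12 = 0; months 16+ at r₁ = 21.1%/12 = 0.0175833.
After month 15 (no interest yet): B = £22,285.00 − 15·£1,290.00 = £2,935.00.
Then at r₁ with £1,290.00/mo: n₂ = −ln(1 − r₁·B/P)/ln(1+r₁) ≈ 2.34 → 3 more payments.

18 payments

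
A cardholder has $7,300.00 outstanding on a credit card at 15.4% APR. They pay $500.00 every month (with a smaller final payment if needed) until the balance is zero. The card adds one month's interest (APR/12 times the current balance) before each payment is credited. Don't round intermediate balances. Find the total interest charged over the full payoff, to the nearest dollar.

Monthly rate r = 15.4%/12 = 1.28333% = 0.0128333.
Payoff takes n = ⌈−ln(1 − rB₀/P)/ln(1+r)⌉ = ⌈16.270⌉ = 17 payments; the last is $135.84.
Total paid = 16·$500.00 + $135.84 = $8,135.84.
Total interest = total paid − principal = $8,135.84 − $7,300.00 = $835.84.

$836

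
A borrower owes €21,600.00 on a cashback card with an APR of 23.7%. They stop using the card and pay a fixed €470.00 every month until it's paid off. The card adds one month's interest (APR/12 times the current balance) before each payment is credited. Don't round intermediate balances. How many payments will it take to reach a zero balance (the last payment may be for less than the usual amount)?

Monthly rate r = 23.7%/12 = 1.975% = 0.01975.
Recurrence: B ← B·(1+r) − €470.00.
Month 1: interest €426.60; balance after payment €21,556.60.
Month 2: interest €425.74; balance after payment €21,512.34.
Closed form: n = −ln(1 − rB₀/P)/ln(1+r) = −ln(0.09234)/ln(1.01975) ≈ 121.809, so the balance reaches zero during payment 122.

122 payments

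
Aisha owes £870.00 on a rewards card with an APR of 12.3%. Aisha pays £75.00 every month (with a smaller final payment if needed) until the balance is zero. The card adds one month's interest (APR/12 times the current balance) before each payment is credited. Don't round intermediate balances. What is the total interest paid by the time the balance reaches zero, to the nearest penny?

Monthly rate r = 12.3%/12 = 1.025% = 0.01025.
Payoff takes n = ⌈−ln(1 − rB₀/P)/ln(1+r)⌉ = ⌈12.413⌉ = 13 payments; the last is £31.06.
Total paid = 12·£75.00 + £31.06 = £931.06.
Total interest = total paid − principal = £931.06 − £870.00 = £61.06.

£61.06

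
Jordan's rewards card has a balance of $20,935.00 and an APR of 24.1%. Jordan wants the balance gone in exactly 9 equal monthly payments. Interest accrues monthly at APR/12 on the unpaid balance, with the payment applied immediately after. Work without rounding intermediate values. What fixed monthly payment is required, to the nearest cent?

Monthly rate r = 24.1%/12 = 2.00833% = 0.0200833.
Level-payment amortization: P = B₀·r / (1 − (1+r)^(−n)) = 20935.00·0.0200833 / (1 − 1.02008^(−9)).
Denominator 1 − (1+r)^(−9) = 0.163859744.
P = 420.445 / 0.163859744 ≈ 2565.88.

$2,565.88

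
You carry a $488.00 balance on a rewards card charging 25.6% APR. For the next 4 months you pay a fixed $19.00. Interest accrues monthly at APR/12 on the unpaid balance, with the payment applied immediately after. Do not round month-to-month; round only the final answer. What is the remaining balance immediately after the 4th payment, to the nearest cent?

Monthly rate r = 25.6%/12 = 2.13333% = 0.0213333.
Each month: B ← B·(1+r) − $19.00.
Month 1: interest $10.41; balance after payment $479.41.
Month 2: interest $10.23; balance after payment $470.64.
Month 3: interest $10.04; balance after payment $461.68.
Month 4: interest $9.85; balance after payment $452.53.

$452.53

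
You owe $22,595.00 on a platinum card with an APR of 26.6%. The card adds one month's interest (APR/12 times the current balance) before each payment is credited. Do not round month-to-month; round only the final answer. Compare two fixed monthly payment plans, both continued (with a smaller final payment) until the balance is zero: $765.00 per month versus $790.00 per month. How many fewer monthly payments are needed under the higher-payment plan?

Monthly rate r = 26.6%/12 = 2.21667% = 0.0221667.
At $765.00/mo: n = ⌈−ln(1 − rB₀/P)/ln(1+r)⌉ = 49 payments (last $385.98); total interest = total paid − $22,595.00 = $14,510.98.
At $790.00/mo: 46 payments (last $667.83); total interest $13,622.83.
Payments saved = 49 − 46 = 3.

3 fewer payments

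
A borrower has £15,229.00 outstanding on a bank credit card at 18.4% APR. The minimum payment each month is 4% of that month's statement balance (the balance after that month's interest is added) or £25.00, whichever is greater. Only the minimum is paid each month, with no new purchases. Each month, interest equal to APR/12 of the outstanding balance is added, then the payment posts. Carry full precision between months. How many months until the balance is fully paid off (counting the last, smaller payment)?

157 months

Monthly rate r = 18.4%/12 = 1.53333% = 0.0153333.
While 4% of the post-interest balance exceeds £25.00, each month B ← (B·(1+r))·(1 − 0.04), i.e. B shrinks by the factor (1+r)·0.96 = 0.97472.
This holds for months 1–126. Entering month 127 the balance is £604.69; 4% of the post-interest balance is now below £25.00, so the flat £25.00 minimum applies from here.
From month 127 a fixed £25.00 at rate r clears £604.69 in 31 more payments. Total: 126 + 31 = 157 months.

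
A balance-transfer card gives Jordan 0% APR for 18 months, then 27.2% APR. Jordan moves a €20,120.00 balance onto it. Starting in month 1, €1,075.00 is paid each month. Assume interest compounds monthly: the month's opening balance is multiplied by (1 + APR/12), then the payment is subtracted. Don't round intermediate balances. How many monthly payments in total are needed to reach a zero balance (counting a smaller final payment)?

Promo months 1–18 at r₀ = 0%/12 = 0; months 19+ at r₁ = 27.2%/12 = 0.0226667.
After month 18 (no interest yet): B = €20,120.00 − 18·€1,075.00 = €770.00.
Then at r₁ with €1,075.00/mo: n₂ = −ln(1 − r₁·B/P)/ln(1+r₁) ≈ 0.73 → 1 more payments.

19 payments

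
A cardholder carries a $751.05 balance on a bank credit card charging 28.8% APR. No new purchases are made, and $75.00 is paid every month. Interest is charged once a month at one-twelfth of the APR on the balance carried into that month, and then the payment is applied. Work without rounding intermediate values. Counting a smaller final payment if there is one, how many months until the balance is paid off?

Monthly rate r = 28.8%/12 = 2.4% = 0.024.
Recurrence: B ← B·(1+r) − $75.00.
Month 1: interest $18.03; balance after payment $694.08.
Month 2: interest $16.66; balance after payment $635.73.
Closed form: n = −ln(1 − rB₀/P)/ln(1+r) = −ln(0.75966)/ln(1.024) ≈ 11.590, so the balance reaches zero during payment 12.

12 months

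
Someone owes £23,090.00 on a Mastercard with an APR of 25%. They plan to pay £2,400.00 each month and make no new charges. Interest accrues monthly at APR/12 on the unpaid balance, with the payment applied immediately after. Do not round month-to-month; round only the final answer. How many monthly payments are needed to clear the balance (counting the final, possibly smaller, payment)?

Monthly rate r = 25%/12 = 2.08333% = 0.0208333.
Recurrence: B ← B·(1+r) − £2,400.00.
Month 1: interest £481.04; balance after payment £21,171.04.
Month 2: interest £441.06; balance after payment £19,212.11.
Closed form: n = −ln(1 − rB₀/P)/ln(1+r) = −ln(0.79957)/ln(1.02083) ≈ 10.848, so the balance reaches zero during payment 11.

11 payments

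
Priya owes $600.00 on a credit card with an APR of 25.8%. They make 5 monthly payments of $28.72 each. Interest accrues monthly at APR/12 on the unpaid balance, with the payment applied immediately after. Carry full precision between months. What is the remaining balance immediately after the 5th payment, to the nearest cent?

Monthly rate r = 25.8%/12 = 2.15% = 0.0215.
Each month: B ← B·(1+r) − $28.72.
Month 1: interest $12.90; balance after payment $584.18.
Month 2: interest $12.56; balance after payment $568.02.
Month 3: interest $12.21; balance after payment $551.51.
Month 4: interest $11.86; balance after payment $534.65.
Month 5: interest $11.49; balance after payment $517.42.

$517.42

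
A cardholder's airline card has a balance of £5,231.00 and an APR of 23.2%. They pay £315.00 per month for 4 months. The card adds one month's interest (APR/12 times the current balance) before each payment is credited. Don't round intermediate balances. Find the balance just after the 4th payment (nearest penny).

£4,350.40

Monthly rate r = 23.2%/12 = 1.93333% = 0.0193333.
Each month: B ← B·(1+r) − £315.00.
Month 1: interest £101.13; balance after payment £5,017.13.
Month 2: interest £97.00; balance after payment £4,799.13.
Month 3: interest £92.78; balance after payment £4,576.91.
Month 4: interest £88.49; balance after payment £4,350.40.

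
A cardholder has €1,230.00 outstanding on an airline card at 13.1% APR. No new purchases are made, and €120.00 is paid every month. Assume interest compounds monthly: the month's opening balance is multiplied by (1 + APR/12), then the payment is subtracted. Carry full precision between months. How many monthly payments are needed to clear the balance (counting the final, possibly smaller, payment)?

Monthly rate r = 13.1%/12 = 1.09167% = 0.0109167.
Recurrence: B ← B·(1+r) − €120.00.
Month 1: interest €13.43; balance after payment €1,123.43.
Month 2: interest €12.26; balance after payment €1,015.69.
Closed form: n = −ln(1 − rB₀/P)/ln(1+r) = −ln(0.8881)/ln(1.01092) ≈ 10.929, so the balance reaches zero during payment 11.

11 payments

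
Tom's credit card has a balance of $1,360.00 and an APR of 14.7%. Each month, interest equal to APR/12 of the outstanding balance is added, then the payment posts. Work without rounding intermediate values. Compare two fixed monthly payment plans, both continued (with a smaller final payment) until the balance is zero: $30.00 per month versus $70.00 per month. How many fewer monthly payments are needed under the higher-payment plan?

Monthly rate r = 14.7%/12 = 1.225% = 0.01225.
At $30.00/mo: n = ⌈−ln(1 − rB₀/P)/ln(1+r)⌉ = 67 payments (last $16.90); total interest = total paid − $1,360.00 = $636.90.
At $70.00/mo: 23 payments (last $22.78); total interest $202.78.
Payments saved = 67 − 23 = 44.

44 fewer payments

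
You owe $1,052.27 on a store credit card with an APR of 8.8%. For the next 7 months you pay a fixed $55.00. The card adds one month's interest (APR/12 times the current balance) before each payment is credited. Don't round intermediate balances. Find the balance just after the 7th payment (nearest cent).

$713.92

Monthly rate r = 8.8%/12 = 0.733333% = 0.00733333.
Each month: B ← B·(1+r) − $55.00.
Month 1: interest $7.72; balance after payment $1,004.99.
Month 2: interest $7.37; balance after payment $957.36.
Month 3: interest $7.02; balance after payment $909.38.
Month 4: interest $6.67; balance after payment $861.05.
Month 5: interest $6.31; balance after payment $812.36.
Month 6: interest $5.96; balance after payment $763.32.
Month 7: interest $5.60; balance after payment $713.92.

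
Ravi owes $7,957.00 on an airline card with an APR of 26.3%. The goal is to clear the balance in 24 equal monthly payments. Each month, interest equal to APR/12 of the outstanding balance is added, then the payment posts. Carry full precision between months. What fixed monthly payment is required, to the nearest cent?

$429.88

Monthly rate r = 26.3%/12 = 2.19167% = 0.0219167.
Level-payment amortization: P = B₀·r / (1 − (1+r)^(−n)) = 7957.00·0.0219167 / (1 − 1.02192^(−24)).
Denominator 1 − (1+r)^(−24) = 0.405668941.
P = 174.391 / 0.405668941 ≈ 429.88.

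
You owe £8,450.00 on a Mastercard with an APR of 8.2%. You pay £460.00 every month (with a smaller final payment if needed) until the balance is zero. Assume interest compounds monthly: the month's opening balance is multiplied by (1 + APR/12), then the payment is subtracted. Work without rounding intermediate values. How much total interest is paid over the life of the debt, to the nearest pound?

Monthly rate r = 8.2%/12 = 0.683333% = 0.00683333.
Payoff takes n = ⌈−ln(1 − rB₀/P)/ln(1+r)⌉ = ⌈19.696⌉ = 20 payments; the last is £320.52.
Total paid = 19·£460.00 + £320.52 = £9,060.52.
Total interest = total paid − principal = £9,060.52 − £8,450.00 = £610.52.

£611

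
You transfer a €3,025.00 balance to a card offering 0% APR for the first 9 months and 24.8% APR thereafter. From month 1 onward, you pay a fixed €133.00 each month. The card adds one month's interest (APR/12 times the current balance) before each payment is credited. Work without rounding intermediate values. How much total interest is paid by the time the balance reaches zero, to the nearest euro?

€345

Promo months 1–9 at r₀ = 0%/12 = 0; months 10+ at r₁ = 24.8%/12 = 0.0206667.
After month 9 (no interest yet): B = €3,025.00 − 9·€133.00 = €1,828.00.
Then at r₁ with €133.00/mo: n₂ = −ln(1 − r₁·B/P)/ln(1+r₁) ≈ 16.33 → 17 more payments.
Total paid = 25·€133.00 + €44.83 = €3,369.83; interest = €3,369.83 − €3,025.00 = €344.83.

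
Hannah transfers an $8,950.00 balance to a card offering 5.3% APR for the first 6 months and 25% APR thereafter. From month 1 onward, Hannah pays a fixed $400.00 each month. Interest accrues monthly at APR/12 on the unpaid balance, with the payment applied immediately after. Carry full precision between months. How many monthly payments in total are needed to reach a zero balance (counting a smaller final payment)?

28 months

Promo months 1–6 at r₀ = 5.3%/12 = 0.00441667; months 7+ at r₁ = 25%/12 = 0.0208333.
After month 6: iterate B ← B·(1+r₀) − $400.00 for 6 months → $6,763.15.
Then at r₁ with $400.00/mo: n₂ = −ln(1 − r₁·B/P)/ln(1+r₁) ≈ 21.06 → 22 more payments.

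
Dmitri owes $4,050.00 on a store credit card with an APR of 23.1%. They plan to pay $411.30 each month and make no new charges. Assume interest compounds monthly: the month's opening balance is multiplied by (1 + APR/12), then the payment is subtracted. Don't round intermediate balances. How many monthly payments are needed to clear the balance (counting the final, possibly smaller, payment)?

Monthly rate r = 23.1%/12 = 1.925% = 0.01925.
Recurrence: B ← B·(1+r) − $411.30.
Month 1: interest $77.96; balance after payment $3,716.66.
Month 2: interest $71.55; balance after payment $3,376.91.
Closed form: n = −ln(1 − rB₀/P)/ln(1+r) = −ln(0.81045)/ln(1.01925) ≈ 11.023, so the balance reaches zero during payment 12.

12 months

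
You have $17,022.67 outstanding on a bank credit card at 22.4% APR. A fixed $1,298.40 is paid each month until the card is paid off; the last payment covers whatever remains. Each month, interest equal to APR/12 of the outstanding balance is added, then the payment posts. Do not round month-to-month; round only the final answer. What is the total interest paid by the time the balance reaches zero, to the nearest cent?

Monthly rate r = 22.4%/12 = 1.86667% = 0.0186667.
Payoff takes n = ⌈−ln(1 − rB₀/P)/ln(1+r)⌉ = ⌈15.176⌉ = 16 payments; the last is $230.63.
Total paid = 15·$1,298.40 + $230.63 = $19,706.63.
Total interest = total paid − principal = $19,706.63 − $17,022.67 = $2,683.96.

$2,683.96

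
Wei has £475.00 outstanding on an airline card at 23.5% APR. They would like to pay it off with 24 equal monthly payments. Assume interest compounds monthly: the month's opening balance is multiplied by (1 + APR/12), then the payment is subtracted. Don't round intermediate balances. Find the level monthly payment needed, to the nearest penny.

£25.00

Monthly rate r = 23.5%/12 = 1.95833% = 0.0195833.
Level-payment amortization: P = B₀·r / (1 − (1+r)^(−n)) = 475.00·0.0195833 / (1 − 1.01958^(−24)).
Denominator 1 − (1+r)^(−24) = 0.372151969.
P = 9.30208 / 0.372151969 ≈ 25.00.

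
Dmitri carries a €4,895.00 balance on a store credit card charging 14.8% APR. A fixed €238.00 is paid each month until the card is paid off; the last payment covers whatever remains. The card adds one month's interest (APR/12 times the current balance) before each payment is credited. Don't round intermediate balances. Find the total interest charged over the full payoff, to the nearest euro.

€786

Monthly rate r = 14.8%/12 = 1.23333% = 0.0123333.
Payoff takes n = ⌈−ln(1 − rB₀/P)/ln(1+r)⌉ = ⌈23.868⌉ = 24 payments; the last is €206.86.
Total paid = 23·€238.00 + €206.86 = €5,680.86.
Total interest = total paid − principal = €5,680.86 − €4,895.00 = €785.86.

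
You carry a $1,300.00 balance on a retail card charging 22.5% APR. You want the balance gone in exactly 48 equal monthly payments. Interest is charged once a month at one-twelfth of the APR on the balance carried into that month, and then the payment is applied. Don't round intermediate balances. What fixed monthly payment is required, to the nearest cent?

$41.31

Monthly rate r = 22.5%/12 = 1.875% = 0.01875.
Level-payment amortization: P = B₀·r / (1 − (1+r)^(−n)) = 1300.00·0.01875 / (1 − 1.01875^(−48)).
Denominator 1 − (1+r)^(−48) = 0.590028038.
P = 24.375 / 0.590028038 ≈ 41.31.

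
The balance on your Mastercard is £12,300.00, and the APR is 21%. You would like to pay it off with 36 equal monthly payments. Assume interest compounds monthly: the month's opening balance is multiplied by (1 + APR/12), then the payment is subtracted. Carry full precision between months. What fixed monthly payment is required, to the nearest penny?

£463.40

Monthly rate r = 21%/12 = 1.75% = 0.0175.
Level-payment amortization: P = B₀·r / (1 − (1+r)^(−n)) = 12300.00·0.0175 / (1 − 1.0175^(−36)).
Denominator 1 − (1+r)^(−36) = 0.464498174.
P = 215.25 / 0.464498174 ≈ 463.40.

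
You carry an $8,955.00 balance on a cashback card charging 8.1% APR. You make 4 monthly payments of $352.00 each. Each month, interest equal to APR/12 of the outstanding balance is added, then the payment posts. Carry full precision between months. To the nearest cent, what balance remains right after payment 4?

$7,776.92

Monthly rate r = 8.1%/12 = 0.675% = 0.00675.
Each month: B ← B·(1+r) − $352.00.
Month 1: interest $60.45; balance after payment $8,663.45.
Month 2: interest $58.48; balance after payment $8,369.92.
Month 3: interest $56.50; balance after payment $8,074.42.
Month 4: interest $54.50; balance after payment $7,776.92.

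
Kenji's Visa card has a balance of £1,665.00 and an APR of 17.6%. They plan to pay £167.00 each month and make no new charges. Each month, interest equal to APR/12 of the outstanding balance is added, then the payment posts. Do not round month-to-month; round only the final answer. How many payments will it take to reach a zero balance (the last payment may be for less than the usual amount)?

11 payments

Monthly rate r = 17.6%/12 = 1.46667% = 0.0146667.
Recurrence: B ← B·(1+r) − £167.00.
Month 1: interest £24.42; balance after payment £1,522.42.
Month 2: interest £22.33; balance after payment £1,377.75.
Closed form: n = −ln(1 − rB₀/P)/ln(1+r) = −ln(0.85377)/ln(1.01467) ≈ 10.858, so the balance reaches zero during payment 11.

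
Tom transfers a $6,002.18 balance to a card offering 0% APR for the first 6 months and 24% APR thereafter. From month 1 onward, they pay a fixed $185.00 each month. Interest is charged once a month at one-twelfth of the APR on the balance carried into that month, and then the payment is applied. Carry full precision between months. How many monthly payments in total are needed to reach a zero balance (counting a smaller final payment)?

45 payments

Promo months 1–6 at r₀ = 0%/12 = 0; months 7+ at r₁ = 24%/12 = 0.02.
After month 6 (no interest yet): B = $6,002.18 − 6·$185.00 = $4,892.18.
Then at r₁ with $185.00/mo: n₂ = −ln(1 − r₁·B/P)/ln(1+r₁) ≈ 38.01 → 39 more payments.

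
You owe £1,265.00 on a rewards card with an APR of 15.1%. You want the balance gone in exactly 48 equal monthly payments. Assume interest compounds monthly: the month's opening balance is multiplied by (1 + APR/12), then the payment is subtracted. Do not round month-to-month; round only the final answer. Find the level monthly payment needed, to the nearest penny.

£35.27

Monthly rate r = 15.1%/12 = 1.25833% = 0.0125833.
Level-payment amortization: P = B₀·r / (1 − (1+r)^(−n)) = 1265.00·0.0125833 / (1 − 1.01258^(−48)).
Denominator 1 − (1+r)^(−48) = 0.451315352.
P = 15.9179 / 0.451315352 ≈ 35.27.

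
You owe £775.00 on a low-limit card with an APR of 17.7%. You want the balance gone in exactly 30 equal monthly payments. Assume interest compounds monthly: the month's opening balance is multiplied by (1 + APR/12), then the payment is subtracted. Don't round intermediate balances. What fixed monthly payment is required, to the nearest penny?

£32.16

Monthly rate r = 17.7%/12 = 1.475% = 0.01475.
Level-payment amortization: P = B₀·r / (1 − (1+r)^(−n)) = 775.00·0.01475 / (1 − 1.01475^(−30)).
Denominator 1 − (1+r)^(−30) = 0.355492166.
P = 11.4312 / 0.355492166 ≈ 32.16.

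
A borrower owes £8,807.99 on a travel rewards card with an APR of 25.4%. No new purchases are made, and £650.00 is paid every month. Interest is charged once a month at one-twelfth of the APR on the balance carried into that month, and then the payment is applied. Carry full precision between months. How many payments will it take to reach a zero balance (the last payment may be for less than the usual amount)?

17 months

Monthly rate r = 25.4%/12 = 2.11667% = 0.0211667.
Recurrence: B ← B·(1+r) − £650.00.
Month 1: interest £186.44; balance after payment £8,344.43.
Month 2: interest £176.62; balance after payment £7,871.05.
Closed form: n = −ln(1 − rB₀/P)/ln(1+r) = −ln(0.71318)/ln(1.02117) ≈ 16.138, so the balance reaches zero during payment 17.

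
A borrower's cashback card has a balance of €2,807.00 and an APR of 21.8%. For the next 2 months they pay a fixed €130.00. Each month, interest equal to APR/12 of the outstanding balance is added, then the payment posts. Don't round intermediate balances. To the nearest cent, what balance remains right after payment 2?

Monthly rate r = 21.8%/12 = 1.81667% = 0.0181667.
Each month: B ← B·(1+r) − €130.00.
Month 1: interest €50.99; balance after payment €2,727.99.
Month 2: interest €49.56; balance after payment €2,647.55.

€2,647.55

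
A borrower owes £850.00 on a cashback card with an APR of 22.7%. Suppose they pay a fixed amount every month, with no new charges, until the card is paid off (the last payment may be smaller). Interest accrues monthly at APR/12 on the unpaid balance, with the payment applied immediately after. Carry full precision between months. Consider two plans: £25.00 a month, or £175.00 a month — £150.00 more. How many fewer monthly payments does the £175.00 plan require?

49 fewer payments

Monthly rate r = 22.7%/12 = 1.89167% = 0.0189167.
At £25.00/mo: n = ⌈−ln(1 − rB₀/P)/ln(1+r)⌉ = 55 payments (last £24.72); total interest = total paid − £850.00 = £524.72.
At £175.00/mo: 6 payments (last £25.23); total interest £50.23.
Payments saved = 55 − 6 = 49.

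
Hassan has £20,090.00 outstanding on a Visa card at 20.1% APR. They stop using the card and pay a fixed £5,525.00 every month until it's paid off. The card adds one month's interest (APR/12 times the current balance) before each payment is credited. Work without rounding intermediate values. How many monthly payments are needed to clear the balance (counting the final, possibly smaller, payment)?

Monthly rate r = 20.1%/12 = 1.675% = 0.01675.
Recurrence: B ← B·(1+r) − £5,525.00.
Month 1: interest £336.51; balance after payment £14,901.51.
Month 2: interest £249.60; balance after payment £9,626.11.
Month 3: interest £161.24; balance after payment £4,262.35.
Month 4: interest £71.39; balance after payment £0.00.

4 months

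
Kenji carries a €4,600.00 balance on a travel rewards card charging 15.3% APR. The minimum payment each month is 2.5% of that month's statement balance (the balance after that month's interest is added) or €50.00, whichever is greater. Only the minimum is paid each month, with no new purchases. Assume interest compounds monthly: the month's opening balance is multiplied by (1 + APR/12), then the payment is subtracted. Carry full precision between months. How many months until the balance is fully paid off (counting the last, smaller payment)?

Monthly rate r = 15.3%/12 = 1.275% = 0.01275.
While 2.5% of the post-interest balance exceeds €50.00, each month B ← (B·(1+r))·(1 − 0.025), i.e. B shrinks by the factor (1+r)·0.975 = 0.98743.
This holds for months 1–67. Entering month 68 the balance is €1,971.14; 2.5% of the post-interest balance is now below €50.00, so the flat €50.00 minimum applies from here.
From month 68 a fixed €50.00 at rate r clears €1,971.14 in 56 more payments. Total: 67 + 56 = 123 months.

123 months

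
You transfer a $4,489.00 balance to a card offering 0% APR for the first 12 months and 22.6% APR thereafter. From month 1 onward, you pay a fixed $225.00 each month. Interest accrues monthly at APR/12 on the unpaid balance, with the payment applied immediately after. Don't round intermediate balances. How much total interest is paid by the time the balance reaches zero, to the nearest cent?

$167.67

Promo months 1–12 at r₀ = 0%/12 = 0; months 13+ at r₁ = 22.6%/12 = 0.0188333.
After month 12 (no interest yet): B = $4,489.00 − 12·$225.00 = $1,789.00.
Then at r₁ with $225.00/mo: n₂ = −ln(1 − r₁·B/P)/ln(1+r₁) ≈ 8.69 → 9 more payments.
Total paid = 20·$225.00 + $156.67 = $4,656.67; interest = $4,656.67 − $4,489.00 = $167.67.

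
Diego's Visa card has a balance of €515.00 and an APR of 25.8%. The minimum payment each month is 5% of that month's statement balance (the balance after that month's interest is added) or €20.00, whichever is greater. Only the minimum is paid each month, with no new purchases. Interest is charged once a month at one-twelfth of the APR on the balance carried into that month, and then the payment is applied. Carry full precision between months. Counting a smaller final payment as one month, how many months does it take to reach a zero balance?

35 months

Monthly rate r = 25.8%/12 = 2.15% = 0.0215.
While 5% of the post-interest balance exceeds €20.00, each month B ← (B·(1+r))·(1 − 0.05), i.e. B shrinks by the factor (1+r)·0.95 = 0.97042.
This holds for months 1–10. Entering month 11 the balance is €381.44; 5% of the post-interest balance is now below €20.00, so the flat €20.00 minimum applies from here.
From month 11 a fixed €20.00 at rate r clears €381.44 in 25 more payments. Total: 10 + 25 = 35 months.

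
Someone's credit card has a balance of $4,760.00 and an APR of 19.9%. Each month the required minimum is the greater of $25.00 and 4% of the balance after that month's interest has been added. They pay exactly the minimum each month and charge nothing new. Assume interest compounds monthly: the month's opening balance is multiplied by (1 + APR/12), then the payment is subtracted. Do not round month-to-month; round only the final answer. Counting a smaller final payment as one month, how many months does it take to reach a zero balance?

116 months

Monthly rate r = 19.9%/12 = 1.65833% = 0.0165833.
While 4% of the post-interest balance exceeds $25.00, each month B ← (B·(1+r))·(1 − 0.04), i.e. B shrinks by the factor (1+r)·0.96 = 0.97592.
This holds for months 1–84. Entering month 85 the balance is $614.33; 4% of the post-interest balance is now below $25.00, so the flat $25.00 minimum applies from here.
From month 85 a fixed $25.00 at rate r clears $614.33 in 32 more payments. Total: 84 + 32 = 116 months.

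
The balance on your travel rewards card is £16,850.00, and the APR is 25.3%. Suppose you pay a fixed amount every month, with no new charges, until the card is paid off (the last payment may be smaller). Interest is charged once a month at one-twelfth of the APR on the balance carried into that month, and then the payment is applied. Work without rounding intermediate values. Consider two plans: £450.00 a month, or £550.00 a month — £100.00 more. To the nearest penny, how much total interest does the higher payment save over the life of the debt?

£6,235.55

Monthly rate r = 25.3%/12 = 2.10833% = 0.0210833.
At £450.00/mo: n = ⌈−ln(1 − rB₀/P)/ln(1+r)⌉ = 75 payments (last £305.19); total interest = total paid − £16,850.00 = £16,755.19.
At £550.00/mo: 50 payments (last £419.64); total interest £10,519.64.
Interest saved = £16,755.19 − £10,519.64 = £6,235.55.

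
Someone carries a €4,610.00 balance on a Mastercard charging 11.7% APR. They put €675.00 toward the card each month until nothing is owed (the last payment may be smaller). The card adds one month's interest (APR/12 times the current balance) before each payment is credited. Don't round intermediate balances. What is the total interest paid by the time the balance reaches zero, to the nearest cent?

€184.18

Monthly rate r = 11.7%/12 = 0.975% = 0.00975.
Payoff takes n = ⌈−ln(1 − rB₀/P)/ln(1+r)⌉ = ⌈7.102⌉ = 8 payments; the last is €69.18.
Total paid = 7·€675.00 + €69.18 = €4,794.18.
Total interest = total paid − principal = €4,794.18 − €4,610.00 = €184.18.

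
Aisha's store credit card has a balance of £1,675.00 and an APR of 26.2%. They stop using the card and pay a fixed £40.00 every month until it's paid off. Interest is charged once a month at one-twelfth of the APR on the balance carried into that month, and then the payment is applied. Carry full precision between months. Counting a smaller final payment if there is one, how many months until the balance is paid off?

Monthly rate r = 26.2%/12 = 2.18333% = 0.0218333.
Recurrence: B ← B·(1+r) − £40.00.
Month 1: interest £36.57; balance after payment £1,671.57.
Month 2: interest £36.50; balance after payment £1,668.07.
Closed form: n = −ln(1 − rB₀/P)/ln(1+r) = −ln(0.085729)/ln(1.02183) ≈ 113.738, so the balance reaches zero during payment 114.

114 months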